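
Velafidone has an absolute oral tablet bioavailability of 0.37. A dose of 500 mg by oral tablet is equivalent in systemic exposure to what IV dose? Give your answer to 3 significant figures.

Systemic exposure from an extravascular dose = F × D_ev, so the equivalent IV dose is F × D_ev.
D_iv = F × D_ev = 0.37 × 500 = 185 mg

D_iv = 185 mg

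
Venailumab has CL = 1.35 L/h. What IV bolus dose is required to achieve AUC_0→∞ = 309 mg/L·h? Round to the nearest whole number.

Dose = 417 mg

Dose_iv = CL × AUC_0→∞
     = 1.35 × 309 = 417.15 mg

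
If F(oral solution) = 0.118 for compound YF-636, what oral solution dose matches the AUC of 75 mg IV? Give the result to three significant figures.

D_oral = 636 mg

For equal systemic exposure: F × D_ev = D_iv
D_ev = D_iv / F = 75 / 0.118 = 635.593 mg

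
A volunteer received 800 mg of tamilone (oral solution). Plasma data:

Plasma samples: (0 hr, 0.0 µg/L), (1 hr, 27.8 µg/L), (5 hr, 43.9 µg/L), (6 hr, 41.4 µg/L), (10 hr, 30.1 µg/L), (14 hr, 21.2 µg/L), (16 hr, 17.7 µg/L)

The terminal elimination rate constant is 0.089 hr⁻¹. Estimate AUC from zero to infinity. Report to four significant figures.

Trapezoidal AUC_0→16:
  [0→1]: (0.0+27.8)/2 × 1 = 13.9
  [1→5]: (27.8+43.9)/2 × 4 = 143.4
  [5→6]: (43.9+41.4)/2 × 1 = 42.65
  [6→10]: (41.4+30.1)/2 × 4 = 143.0
  [10→14]: (30.1+21.2)/2 × 4 = 102.6
  [14→16]: (21.2+17.7)/2 × 2 = 38.9
  Sum = 484.45 µg/L·hr
Extrapolated tail: C_last / k_e = 17.7 / 0.089 = 198.876
AUC_0→∞ = 484.45 + 198.876 = 683.326 µg/L·hr

AUC = 683.3 µg/L·hr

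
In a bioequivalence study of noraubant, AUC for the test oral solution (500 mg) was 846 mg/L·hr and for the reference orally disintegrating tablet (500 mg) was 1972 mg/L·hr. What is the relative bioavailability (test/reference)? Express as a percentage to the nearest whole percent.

F_rel = 43%

F_rel = (AUC_test/D_test) / (AUC_ref/D_ref)
      = (846/500) / (1972/500)
      = 1.692 / 3.944 = 0.4290 = 42.90%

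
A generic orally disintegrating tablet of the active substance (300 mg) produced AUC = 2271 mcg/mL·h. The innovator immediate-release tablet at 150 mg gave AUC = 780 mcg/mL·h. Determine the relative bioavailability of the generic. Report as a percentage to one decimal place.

F_rel = (AUC_test/D_test) / (AUC_ref/D_ref)
      = (2271/300) / (780/150)
      = 7.57 / 5.2 = 1.4558 = 145.58%

F_rel = 145.6%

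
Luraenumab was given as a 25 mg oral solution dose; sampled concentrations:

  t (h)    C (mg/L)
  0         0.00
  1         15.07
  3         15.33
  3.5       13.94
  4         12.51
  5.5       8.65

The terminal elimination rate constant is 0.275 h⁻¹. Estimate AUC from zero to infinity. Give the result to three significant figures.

AUC = 99.2 mg/L·h

Trapezoidal AUC_0→5.5:
  [0→1]: (0.00+15.07)/2 × 1 = 7.535
  [1→3]: (15.07+15.33)/2 × 2 = 30.4
  [3→3.5]: (15.33+13.94)/2 × 0.5 = 7.3175
  [3.5→4]: (13.94+12.51)/2 × 0.5 = 6.6125
  [4→5.5]: (12.51+8.65)/2 × 1.5 = 15.87
  Sum = 67.735 mg/L·h
Extrapolated tail: C_last / k_e = 8.65 / 0.275 = 31.455
AUC_0→∞ = 67.735 + 31.455 = 99.19 mg/L·h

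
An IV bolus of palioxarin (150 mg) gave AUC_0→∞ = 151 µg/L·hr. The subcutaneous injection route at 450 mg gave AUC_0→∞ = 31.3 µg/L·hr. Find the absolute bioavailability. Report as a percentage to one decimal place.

F = 6.9%

F = (AUC_ev / D_ev) / (AUC_iv / D_iv)
  = (31.3/450) / (151/150)
  = 0.0695556 / 1.00667 = 0.0691
  = 6.91%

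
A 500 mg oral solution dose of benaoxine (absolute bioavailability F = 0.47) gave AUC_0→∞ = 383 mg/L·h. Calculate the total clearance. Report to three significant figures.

CL = 0.614 L/h

CL = F × Dose / AUC_0→∞
   = 0.47 × 500 / 383 = 0.613577 L/h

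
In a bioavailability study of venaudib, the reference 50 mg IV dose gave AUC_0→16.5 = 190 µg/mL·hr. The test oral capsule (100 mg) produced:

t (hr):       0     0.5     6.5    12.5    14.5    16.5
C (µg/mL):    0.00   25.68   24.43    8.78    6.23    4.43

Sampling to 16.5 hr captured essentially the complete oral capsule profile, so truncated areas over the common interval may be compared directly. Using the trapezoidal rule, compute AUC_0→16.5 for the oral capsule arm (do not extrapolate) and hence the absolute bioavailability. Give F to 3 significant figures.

Trapezoidal AUC_0→16.5 (oral capsule):
  [0→0.5]: (0.00+25.68)/2 × 0.5 = 6.42
  [0.5→6.5]: (25.68+24.43)/2 × 6 = 150.33
  [6.5→12.5]: (24.43+8.78)/2 × 6 = 99.63
  [12.5→14.5]: (8.78+6.23)/2 × 2 = 15.01
  [14.5→16.5]: (6.23+4.43)/2 × 2 = 10.66
  Sum = 282.05 µg/mL·hr
F = (AUC_ev/D_ev)/(AUC_iv/D_iv) = (282.05/100)/(190/50) = 2.8205/3.8 = 0.7422

F = 0.742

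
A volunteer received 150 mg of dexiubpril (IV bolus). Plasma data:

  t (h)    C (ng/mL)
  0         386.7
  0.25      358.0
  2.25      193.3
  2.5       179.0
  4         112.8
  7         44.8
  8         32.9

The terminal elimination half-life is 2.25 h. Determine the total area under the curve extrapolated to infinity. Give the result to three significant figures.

Trapezoidal AUC_0→8:
  [0→0.25]: (386.7+358.0)/2 × 0.25 = 93.0875
  [0.25→2.25]: (358.0+193.3)/2 × 2 = 551.3
  [2.25→2.5]: (193.3+179.0)/2 × 0.25 = 46.5375
  [2.5→4]: (179.0+112.8)/2 × 1.5 = 218.85
  [4→7]: (112.8+44.8)/2 × 3 = 236.4
  [7→8]: (44.8+32.9)/2 × 1 = 38.85
  Sum = 1185.025 ng/mL·h
k_e = ln2 / t½ = 0.693147 / 2.25 = 0.3081 h^-1
Extrapolated tail: C_last / k_e = 32.9 / 0.3081 = 106.784
AUC_0→∞ = 1185.025 + 106.784 = 1291.809 ng/mL·h

AUC = 1290 ng/mL·h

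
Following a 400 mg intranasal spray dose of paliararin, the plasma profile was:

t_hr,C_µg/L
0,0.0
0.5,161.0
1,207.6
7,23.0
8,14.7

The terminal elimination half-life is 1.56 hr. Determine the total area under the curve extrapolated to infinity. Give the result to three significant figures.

AUC = 876 µg/L·hr

Trapezoidal AUC_0→8:
  [0→0.5]: (0.0+161.0)/2 × 0.5 = 40.25
  [0.5→1]: (161.0+207.6)/2 × 0.5 = 92.15
  [1→7]: (207.6+23.0)/2 × 6 = 691.8
  [7→8]: (23.0+14.7)/2 × 1 = 18.85
  Sum = 843.05 µg/L·hr
k_e = ln2 / t½ = 0.693147 / 1.56 = 0.4443 hr^-1
Extrapolated tail: C_last / k_e = 14.7 / 0.4443 = 33.086
AUC_0→∞ = 843.05 + 33.086 = 876.136 µg/L·hr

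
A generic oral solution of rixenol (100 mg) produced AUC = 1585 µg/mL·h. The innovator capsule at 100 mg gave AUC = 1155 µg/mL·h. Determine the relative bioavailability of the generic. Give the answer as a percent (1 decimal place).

F_rel = (AUC_test/D_test) / (AUC_ref/D_ref)
      = (1585/100) / (1155/100)
      = 15.85 / 11.55 = 1.3723 = 137.23%

F_rel = 137.2%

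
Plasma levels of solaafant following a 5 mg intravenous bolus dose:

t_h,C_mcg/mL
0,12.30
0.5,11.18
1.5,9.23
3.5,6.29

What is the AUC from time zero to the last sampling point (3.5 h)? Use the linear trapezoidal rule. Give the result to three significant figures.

AUC = 31.6 mcg/mL·h

Trapezoidal AUC_0→3.5:
  [0→0.5]: (12.30+11.18)/2 × 0.5 = 5.87
  [0.5→1.5]: (11.18+9.23)/2 × 1 = 10.205
  [1.5→3.5]: (9.23+6.29)/2 × 2 = 15.52
  Sum = 31.595 mcg/mL·h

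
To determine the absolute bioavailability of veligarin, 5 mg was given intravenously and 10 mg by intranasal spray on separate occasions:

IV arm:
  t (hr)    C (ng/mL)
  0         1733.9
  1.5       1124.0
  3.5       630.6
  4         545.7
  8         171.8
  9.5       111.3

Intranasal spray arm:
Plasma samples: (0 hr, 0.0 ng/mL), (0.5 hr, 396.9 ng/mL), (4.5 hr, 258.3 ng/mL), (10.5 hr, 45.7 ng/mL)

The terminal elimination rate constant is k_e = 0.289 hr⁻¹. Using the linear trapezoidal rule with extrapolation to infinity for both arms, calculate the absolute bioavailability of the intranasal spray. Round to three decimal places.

Trapezoidal AUC_0→9.5 (IV):
  [0→1.5]: (1733.9+1124.0)/2 × 1.5 = 2143.425
  [1.5→3.5]: (1124.0+630.6)/2 × 2 = 1754.6
  [3.5→4]: (630.6+545.7)/2 × 0.5 = 294.075
  [4→8]: (545.7+171.8)/2 × 4 = 1435.0
  [8→9.5]: (171.8+111.3)/2 × 1.5 = 212.325
  Sum = 5839.425 ng/mL·hr
IV tail: 111.3/0.289 = 385.121; AUC_iv,0→∞ = 5839.425 + 385.121 = 6224.546 ng/mL·hr
Trapezoidal AUC_0→10.5 (intranasal spray):
  [0→0.5]: (0.0+396.9)/2 × 0.5 = 99.225
  [0.5→4.5]: (396.9+258.3)/2 × 4 = 1310.4
  [4.5→10.5]: (258.3+45.7)/2 × 6 = 912.0
  Sum = 2321.625 ng/mL·hr
intranasal spray tail: 45.7/0.289 = 158.131; AUC_ev,0→∞ = 2321.625 + 158.131 = 2479.756 ng/mL·hr
F = (AUC_ev/D_ev)/(AUC_iv/D_iv) = (2479.756/10)/(6224.546/5) = 247.9756/1244.9092 = 0.1992

F = 0.199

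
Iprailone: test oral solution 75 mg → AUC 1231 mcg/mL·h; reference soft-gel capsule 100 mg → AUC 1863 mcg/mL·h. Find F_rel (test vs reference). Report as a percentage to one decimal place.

F_rel = 88.1%

F_rel = (AUC_test/D_test) / (AUC_ref/D_ref)
      = (1231/75) / (1863/100)
      = 16.4133 / 18.63 = 0.8810 = 88.10%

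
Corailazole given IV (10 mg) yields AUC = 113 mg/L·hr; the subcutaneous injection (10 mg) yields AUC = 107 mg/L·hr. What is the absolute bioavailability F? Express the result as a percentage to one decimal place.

F = (AUC_ev / D_ev) / (AUC_iv / D_iv)
  = (107/10) / (113/10)
  = 10.7 / 11.3 = 0.9469
  = 94.69%

F = 94.7%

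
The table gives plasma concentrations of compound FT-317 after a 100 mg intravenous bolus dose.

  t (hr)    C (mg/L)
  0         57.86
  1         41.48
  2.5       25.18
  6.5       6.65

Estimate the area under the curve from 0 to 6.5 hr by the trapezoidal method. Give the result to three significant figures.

AUC = 163 mg/L·hr

Trapezoidal AUC_0→6.5:
  [0→1]: (57.86+41.48)/2 × 1 = 49.67
  [1→2.5]: (41.48+25.18)/2 × 1.5 = 49.995
  [2.5→6.5]: (25.18+6.65)/2 × 4 = 63.66
  Sum = 163.325 mg/L·hr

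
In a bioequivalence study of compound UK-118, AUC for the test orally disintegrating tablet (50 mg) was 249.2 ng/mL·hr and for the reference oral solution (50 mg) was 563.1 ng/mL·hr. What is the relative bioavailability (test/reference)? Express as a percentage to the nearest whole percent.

F_rel = (AUC_test/D_test) / (AUC_ref/D_ref)
      = (249.2/50) / (563.1/50)
      = 4.984 / 11.262 = 0.4426 = 44.26%

F_rel = 44%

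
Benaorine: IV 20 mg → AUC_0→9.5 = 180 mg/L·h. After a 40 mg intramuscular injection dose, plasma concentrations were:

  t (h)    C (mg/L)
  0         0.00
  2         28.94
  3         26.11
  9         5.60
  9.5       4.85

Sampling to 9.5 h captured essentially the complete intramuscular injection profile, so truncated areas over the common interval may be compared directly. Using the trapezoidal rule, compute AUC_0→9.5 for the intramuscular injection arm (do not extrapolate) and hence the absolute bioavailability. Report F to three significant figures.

F = 0.428

Trapezoidal AUC_0→9.5 (intramuscular injection):
  [0→2]: (0.00+28.94)/2 × 2 = 28.94
  [2→3]: (28.94+26.11)/2 × 1 = 27.525
  [3→9]: (26.11+5.60)/2 × 6 = 95.13
  [9→9.5]: (5.60+4.85)/2 × 0.5 = 2.6125
  Sum = 154.2075 mg/L·h
F = (AUC_ev/D_ev)/(AUC_iv/D_iv) = (154.2075/40)/(180/20) = 3.8551875/9 = 0.4284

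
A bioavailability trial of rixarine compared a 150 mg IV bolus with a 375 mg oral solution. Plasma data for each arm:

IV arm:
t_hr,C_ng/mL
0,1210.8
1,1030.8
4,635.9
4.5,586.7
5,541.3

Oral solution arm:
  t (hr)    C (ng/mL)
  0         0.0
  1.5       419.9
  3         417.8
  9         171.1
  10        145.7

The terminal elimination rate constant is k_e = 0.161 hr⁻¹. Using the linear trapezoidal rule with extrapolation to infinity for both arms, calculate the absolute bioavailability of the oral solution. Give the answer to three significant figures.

Trapezoidal AUC_0→5 (IV):
  [0→1]: (1210.8+1030.8)/2 × 1 = 1120.8
  [1→4]: (1030.8+635.9)/2 × 3 = 2500.05
  [4→4.5]: (635.9+586.7)/2 × 0.5 = 305.65
  [4.5→5]: (586.7+541.3)/2 × 0.5 = 282.0
  Sum = 4208.5 ng/mL·hr
IV tail: 541.3/0.161 = 3362.112; AUC_iv,0→∞ = 4208.5 + 3362.112 = 7570.612 ng/mL·hr
Trapezoidal AUC_0→10 (oral solution):
  [0→1.5]: (0.0+419.9)/2 × 1.5 = 314.925
  [1.5→3]: (419.9+417.8)/2 × 1.5 = 628.275
  [3→9]: (417.8+171.1)/2 × 6 = 1766.7
  [9→10]: (171.1+145.7)/2 × 1 = 158.4
  Sum = 2868.3 ng/mL·hr
oral solution tail: 145.7/0.161 = 904.969; AUC_ev,0→∞ = 2868.3 + 904.969 = 3773.269 ng/mL·hr
F = (AUC_ev/D_ev)/(AUC_iv/D_iv) = (3773.269/375)/(7570.612/150) = 10.0621/50.4707 = 0.1994

F = 0.199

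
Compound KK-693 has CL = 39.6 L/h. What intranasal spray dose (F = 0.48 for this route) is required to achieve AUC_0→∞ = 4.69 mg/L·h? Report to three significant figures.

Dose = 387 mg

Dose = CL × AUC_0→∞ / F
     = 39.6 × 4.69 / 0.48 = 386.925 mg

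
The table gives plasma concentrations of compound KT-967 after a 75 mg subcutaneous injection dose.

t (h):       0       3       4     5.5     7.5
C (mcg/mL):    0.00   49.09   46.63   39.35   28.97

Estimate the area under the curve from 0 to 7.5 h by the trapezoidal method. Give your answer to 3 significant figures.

Trapezoidal AUC_0→7.5:
  [0→3]: (0.00+49.09)/2 × 3 = 73.635
  [3→4]: (49.09+46.63)/2 × 1 = 47.86
  [4→5.5]: (46.63+39.35)/2 × 1.5 = 64.485
  [5.5→7.5]: (39.35+28.97)/2 × 2 = 68.32
  Sum = 254.3 mcg/mL·h

AUC = 254 mcg/mL·h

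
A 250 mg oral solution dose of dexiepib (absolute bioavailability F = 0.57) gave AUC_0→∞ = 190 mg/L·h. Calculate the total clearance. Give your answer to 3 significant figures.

CL = F × Dose / AUC_0→∞
   = 0.57 × 250 / 190 = 0.75 L/h

CL = 0.750 L/h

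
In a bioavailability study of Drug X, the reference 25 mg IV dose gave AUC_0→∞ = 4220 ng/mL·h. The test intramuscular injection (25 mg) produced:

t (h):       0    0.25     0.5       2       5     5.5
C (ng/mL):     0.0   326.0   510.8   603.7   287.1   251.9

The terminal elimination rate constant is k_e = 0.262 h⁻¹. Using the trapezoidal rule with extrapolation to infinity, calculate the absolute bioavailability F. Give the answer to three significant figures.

Trapezoidal AUC_0→5.5 (intramuscular injection):
  [0→0.25]: (0.0+326.0)/2 × 0.25 = 40.75
  [0.25→0.5]: (326.0+510.8)/2 × 0.25 = 104.6
  [0.5→2]: (510.8+603.7)/2 × 1.5 = 835.875
  [2→5]: (603.7+287.1)/2 × 3 = 1336.2
  [5→5.5]: (287.1+251.9)/2 × 0.5 = 134.75
  Sum = 2452.175 ng/mL·h
Tail: C_last/k_e = 251.9/0.262 = 961.450
AUC_0→∞ (intramuscular injection) = 2452.175 + 961.450 = 3413.625 ng/mL·h
F = (AUC_ev/D_ev)/(AUC_iv/D_iv) = (3413.625/25)/(4220/25) = 136.545/168.8 = 0.8089

F = 0.809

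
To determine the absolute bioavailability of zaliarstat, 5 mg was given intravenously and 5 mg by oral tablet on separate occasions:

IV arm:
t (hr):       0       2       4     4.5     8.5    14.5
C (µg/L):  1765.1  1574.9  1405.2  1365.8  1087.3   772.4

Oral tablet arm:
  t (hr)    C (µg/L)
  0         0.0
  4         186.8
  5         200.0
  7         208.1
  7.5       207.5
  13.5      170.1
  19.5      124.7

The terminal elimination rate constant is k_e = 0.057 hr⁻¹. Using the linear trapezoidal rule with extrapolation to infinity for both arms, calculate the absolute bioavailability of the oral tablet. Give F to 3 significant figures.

Trapezoidal AUC_0→14.5 (IV):
  [0→2]: (1765.1+1574.9)/2 × 2 = 3340.0
  [2→4]: (1574.9+1405.2)/2 × 2 = 2980.1
  [4→4.5]: (1405.2+1365.8)/2 × 0.5 = 692.75
  [4.5→8.5]: (1365.8+1087.3)/2 × 4 = 4906.2
  [8.5→14.5]: (1087.3+772.4)/2 × 6 = 5579.1
  Sum = 17498.15 µg/L·hr
IV tail: 772.4/0.057 = 13550.877; AUC_iv,0→∞ = 17498.15 + 13550.877 = 31049.027 µg/L·hr
Trapezoidal AUC_0→19.5 (oral tablet):
  [0→4]: (0.0+186.8)/2 × 4 = 373.6
  [4→5]: (186.8+200.0)/2 × 1 = 193.4
  [5→7]: (200.0+208.1)/2 × 2 = 408.1
  [7→7.5]: (208.1+207.5)/2 × 0.5 = 103.9
  [7.5→13.5]: (207.5+170.1)/2 × 6 = 1132.8
  [13.5→19.5]: (170.1+124.7)/2 × 6 = 884.4
  Sum = 3096.2 µg/L·hr
oral tablet tail: 124.7/0.057 = 2187.719; AUC_ev,0→∞ = 3096.2 + 2187.719 = 5283.919 µg/L·hr
F = (AUC_ev/D_ev)/(AUC_iv/D_iv) = (5283.919/5)/(31049.027/5) = 1056.7838/6209.8054 = 0.1702

F = 0.170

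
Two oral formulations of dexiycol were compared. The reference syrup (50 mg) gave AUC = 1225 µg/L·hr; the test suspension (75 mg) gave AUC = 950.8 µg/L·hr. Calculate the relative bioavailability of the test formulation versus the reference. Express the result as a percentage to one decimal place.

F_rel = (AUC_test/D_test) / (AUC_ref/D_ref)
      = (950.8/75) / (1225/50)
      = 12.6773 / 24.5 = 0.5174 = 51.74%

F_rel = 51.7%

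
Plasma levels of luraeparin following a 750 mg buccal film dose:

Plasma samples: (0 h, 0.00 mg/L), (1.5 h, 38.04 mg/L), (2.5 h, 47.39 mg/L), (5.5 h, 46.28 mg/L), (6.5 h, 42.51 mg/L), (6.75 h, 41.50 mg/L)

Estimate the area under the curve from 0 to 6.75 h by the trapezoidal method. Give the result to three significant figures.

AUC = 267 mg/L·h

Trapezoidal AUC_0→6.75:
  [0→1.5]: (0.00+38.04)/2 × 1.5 = 28.53
  [1.5→2.5]: (38.04+47.39)/2 × 1 = 42.715
  [2.5→5.5]: (47.39+46.28)/2 × 3 = 140.505
  [5.5→6.5]: (46.28+42.51)/2 × 1 = 44.395
  [6.5→6.75]: (42.51+41.50)/2 × 0.25 = 10.50125
  Sum = 266.64625 mg/L·h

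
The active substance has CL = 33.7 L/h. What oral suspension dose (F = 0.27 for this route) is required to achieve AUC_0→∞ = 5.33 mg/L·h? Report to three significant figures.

Dose = 665 mg

Dose = CL × AUC_0→∞ / F
     = 33.7 × 5.33 / 0.27 = 665.263 mg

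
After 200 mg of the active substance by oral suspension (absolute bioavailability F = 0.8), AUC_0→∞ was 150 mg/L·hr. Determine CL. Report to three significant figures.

CL = 1.07 L/hr

CL = F × Dose / AUC_0→∞
   = 0.8 × 200 / 150 = 1.06667 L/hr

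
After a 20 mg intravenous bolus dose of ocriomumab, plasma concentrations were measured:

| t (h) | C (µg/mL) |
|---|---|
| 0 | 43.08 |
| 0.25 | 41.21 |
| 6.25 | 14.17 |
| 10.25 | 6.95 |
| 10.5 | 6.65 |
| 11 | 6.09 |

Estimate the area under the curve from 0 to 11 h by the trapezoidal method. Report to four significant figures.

AUC = 223.8 µg/mL·h

Trapezoidal AUC_0→11:
  [0→0.25]: (43.08+41.21)/2 × 0.25 = 10.53625
  [0.25→6.25]: (41.21+14.17)/2 × 6 = 166.14
  [6.25→10.25]: (14.17+6.95)/2 × 4 = 42.24
  [10.25→10.5]: (6.95+6.65)/2 × 0.25 = 1.7
  [10.5→11]: (6.65+6.09)/2 × 0.5 = 3.185
  Sum = 223.80125 µg/mL·h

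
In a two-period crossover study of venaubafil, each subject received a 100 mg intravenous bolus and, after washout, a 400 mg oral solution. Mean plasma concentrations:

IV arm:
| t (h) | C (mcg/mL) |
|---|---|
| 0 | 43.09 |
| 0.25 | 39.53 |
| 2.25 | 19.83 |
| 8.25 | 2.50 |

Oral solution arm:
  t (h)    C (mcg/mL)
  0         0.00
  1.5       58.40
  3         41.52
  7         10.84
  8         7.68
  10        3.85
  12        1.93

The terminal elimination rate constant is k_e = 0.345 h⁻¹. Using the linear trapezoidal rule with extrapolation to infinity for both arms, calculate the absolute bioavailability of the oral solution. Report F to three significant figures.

Trapezoidal AUC_0→8.25 (IV):
  [0→0.25]: (43.09+39.53)/2 × 0.25 = 10.3275
  [0.25→2.25]: (39.53+19.83)/2 × 2 = 59.36
  [2.25→8.25]: (19.83+2.50)/2 × 6 = 66.99
  Sum = 136.6775 mcg/mL·h
IV tail: 2.50/0.345 = 7.246; AUC_iv,0→∞ = 136.6775 + 7.246 = 143.9235 mcg/mL·h
Trapezoidal AUC_0→12 (oral solution):
  [0→1.5]: (0.00+58.40)/2 × 1.5 = 43.8
  [1.5→3]: (58.40+41.52)/2 × 1.5 = 74.94
  [3→7]: (41.52+10.84)/2 × 4 = 104.72
  [7→8]: (10.84+7.68)/2 × 1 = 9.26
  [8→10]: (7.68+3.85)/2 × 2 = 11.53
  [10→12]: (3.85+1.93)/2 × 2 = 5.78
  Sum = 250.03 mcg/mL·h
oral solution tail: 1.93/0.345 = 5.594; AUC_ev,0→∞ = 250.03 + 5.594 = 255.624 mcg/mL·h
F = (AUC_ev/D_ev)/(AUC_iv/D_iv) = (255.624/400)/(143.9235/100) = 0.63906/1.439235 = 0.4440

F = 0.444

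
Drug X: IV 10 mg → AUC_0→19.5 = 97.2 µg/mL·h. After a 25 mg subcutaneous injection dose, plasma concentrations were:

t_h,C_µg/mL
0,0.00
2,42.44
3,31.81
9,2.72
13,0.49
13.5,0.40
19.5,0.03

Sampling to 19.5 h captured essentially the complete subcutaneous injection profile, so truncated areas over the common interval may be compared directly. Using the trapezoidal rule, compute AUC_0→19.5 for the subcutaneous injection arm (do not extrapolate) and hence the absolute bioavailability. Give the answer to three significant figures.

F = 0.786

Trapezoidal AUC_0→19.5 (subcutaneous injection):
  [0→2]: (0.00+42.44)/2 × 2 = 42.44
  [2→3]: (42.44+31.81)/2 × 1 = 37.125
  [3→9]: (31.81+2.72)/2 × 6 = 103.59
  [9→13]: (2.72+0.49)/2 × 4 = 6.42
  [13→13.5]: (0.49+0.40)/2 × 0.5 = 0.2225
  [13.5→19.5]: (0.40+0.03)/2 × 6 = 1.29
  Sum = 191.0875 µg/mL·h
F = (AUC_ev/D_ev)/(AUC_iv/D_iv) = (191.0875/25)/(97.2/10) = 7.6435/9.72 = 0.7864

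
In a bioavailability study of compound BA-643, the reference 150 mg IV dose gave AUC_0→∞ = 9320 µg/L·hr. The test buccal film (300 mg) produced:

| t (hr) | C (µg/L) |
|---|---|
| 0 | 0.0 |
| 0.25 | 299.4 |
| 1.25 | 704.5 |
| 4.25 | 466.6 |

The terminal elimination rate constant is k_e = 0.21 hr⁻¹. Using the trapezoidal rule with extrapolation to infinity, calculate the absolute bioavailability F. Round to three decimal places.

F = 0.242

Trapezoidal AUC_0→4.25 (buccal film):
  [0→0.25]: (0.0+299.4)/2 × 0.25 = 37.425
  [0.25→1.25]: (299.4+704.5)/2 × 1 = 501.95
  [1.25→4.25]: (704.5+466.6)/2 × 3 = 1756.65
  Sum = 2296.025 µg/L·hr
Tail: C_last/k_e = 466.6/0.21 = 2221.905
AUC_0→∞ (buccal film) = 2296.025 + 2221.905 = 4517.93 µg/L·hr
F = (AUC_ev/D_ev)/(AUC_iv/D_iv) = (4517.93/300)/(9320/150) = 15.0598/62.1333 = 0.2424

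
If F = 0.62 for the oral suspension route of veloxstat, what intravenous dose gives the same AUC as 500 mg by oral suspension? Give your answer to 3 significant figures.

D_iv = 310 mg

Systemic exposure from an extravascular dose = F × D_ev, so the equivalent IV dose is F × D_ev.
D_iv = F × D_ev = 0.62 × 500 = 310 mg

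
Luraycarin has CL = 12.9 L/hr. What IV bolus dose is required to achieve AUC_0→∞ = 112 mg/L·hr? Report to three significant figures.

Dose_iv = CL × AUC_0→∞
     = 12.9 × 112 = 1444.8 mg

Dose = 1440 mg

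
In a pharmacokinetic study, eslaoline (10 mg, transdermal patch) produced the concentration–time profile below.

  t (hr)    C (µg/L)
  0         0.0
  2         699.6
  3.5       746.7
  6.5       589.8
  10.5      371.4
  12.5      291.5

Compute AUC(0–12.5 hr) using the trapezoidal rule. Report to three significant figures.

AUC = 6370 µg/L·hr

Trapezoidal AUC_0→12.5:
  [0→2]: (0.0+699.6)/2 × 2 = 699.6
  [2→3.5]: (699.6+746.7)/2 × 1.5 = 1084.725
  [3.5→6.5]: (746.7+589.8)/2 × 3 = 2004.75
  [6.5→10.5]: (589.8+371.4)/2 × 4 = 1922.4
  [10.5→12.5]: (371.4+291.5)/2 × 2 = 662.9
  Sum = 6374.375 µg/L·hr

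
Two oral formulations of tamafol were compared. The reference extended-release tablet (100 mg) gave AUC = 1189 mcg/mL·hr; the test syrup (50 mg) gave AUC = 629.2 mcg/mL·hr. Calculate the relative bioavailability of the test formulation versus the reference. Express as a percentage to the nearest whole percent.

F_rel = 106%

F_rel = (AUC_test/D_test) / (AUC_ref/D_ref)
      = (629.2/50) / (1189/100)
      = 12.584 / 11.89 = 1.0584 = 105.84%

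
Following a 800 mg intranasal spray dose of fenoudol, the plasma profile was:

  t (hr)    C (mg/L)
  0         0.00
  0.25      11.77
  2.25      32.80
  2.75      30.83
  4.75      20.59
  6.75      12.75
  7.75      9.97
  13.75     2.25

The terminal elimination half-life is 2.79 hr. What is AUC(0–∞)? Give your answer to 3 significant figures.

AUC = 204 mg/L·hr

Trapezoidal AUC_0→13.75:
  [0→0.25]: (0.00+11.77)/2 × 0.25 = 1.47125
  [0.25→2.25]: (11.77+32.80)/2 × 2 = 44.57
  [2.25→2.75]: (32.80+30.83)/2 × 0.5 = 15.9075
  [2.75→4.75]: (30.83+20.59)/2 × 2 = 51.42
  [4.75→6.75]: (20.59+12.75)/2 × 2 = 33.34
  [6.75→7.75]: (12.75+9.97)/2 × 1 = 11.36
  [7.75→13.75]: (9.97+2.25)/2 × 6 = 36.66
  Sum = 194.72875 mg/L·hr
k_e = ln2 / t½ = 0.693147 / 2.79 = 0.2484 hr^-1
Extrapolated tail: C_last / k_e = 2.25 / 0.2484 = 9.058
AUC_0→∞ = 194.72875 + 9.058 = 203.78675 mg/L·hr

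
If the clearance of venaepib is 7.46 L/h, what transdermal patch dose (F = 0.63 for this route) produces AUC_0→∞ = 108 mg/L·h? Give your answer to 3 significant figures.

Dose = 1280 mg

Dose = CL × AUC_0→∞ / F
     = 7.46 × 108 / 0.63 = 1278.86 mg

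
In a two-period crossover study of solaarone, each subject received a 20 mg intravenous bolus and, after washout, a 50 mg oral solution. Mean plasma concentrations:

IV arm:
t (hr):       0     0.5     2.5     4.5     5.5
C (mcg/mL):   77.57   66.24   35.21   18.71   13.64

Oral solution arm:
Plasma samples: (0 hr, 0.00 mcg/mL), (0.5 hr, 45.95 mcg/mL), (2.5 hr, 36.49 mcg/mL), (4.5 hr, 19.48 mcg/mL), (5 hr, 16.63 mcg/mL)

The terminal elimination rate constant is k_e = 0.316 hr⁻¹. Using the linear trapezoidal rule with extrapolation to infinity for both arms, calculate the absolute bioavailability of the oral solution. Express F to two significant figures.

F = 0.34

Trapezoidal AUC_0→5.5 (IV):
  [0→0.5]: (77.57+66.24)/2 × 0.5 = 35.9525
  [0.5→2.5]: (66.24+35.21)/2 × 2 = 101.45
  [2.5→4.5]: (35.21+18.71)/2 × 2 = 53.92
  [4.5→5.5]: (18.71+13.64)/2 × 1 = 16.175
  Sum = 207.4975 mcg/mL·hr
IV tail: 13.64/0.316 = 43.165; AUC_iv,0→∞ = 207.4975 + 43.165 = 250.6625 mcg/mL·hr
Trapezoidal AUC_0→5 (oral solution):
  [0→0.5]: (0.00+45.95)/2 × 0.5 = 11.4875
  [0.5→2.5]: (45.95+36.49)/2 × 2 = 82.44
  [2.5→4.5]: (36.49+19.48)/2 × 2 = 55.97
  [4.5→5]: (19.48+16.63)/2 × 0.5 = 9.0275
  Sum = 158.925 mcg/mL·hr
oral solution tail: 16.63/0.316 = 52.627; AUC_ev,0→∞ = 158.925 + 52.627 = 211.552 mcg/mL·hr
F = (AUC_ev/D_ev)/(AUC_iv/D_iv) = (211.552/50)/(250.6625/20) = 4.23104/12.533125 = 0.3376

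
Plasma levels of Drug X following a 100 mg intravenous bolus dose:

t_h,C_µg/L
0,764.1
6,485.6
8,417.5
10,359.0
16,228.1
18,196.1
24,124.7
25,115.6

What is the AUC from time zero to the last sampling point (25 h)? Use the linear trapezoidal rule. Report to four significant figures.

Trapezoidal AUC_0→25:
  [0→6]: (764.1+485.6)/2 × 6 = 3749.1
  [6→8]: (485.6+417.5)/2 × 2 = 903.1
  [8→10]: (417.5+359.0)/2 × 2 = 776.5
  [10→16]: (359.0+228.1)/2 × 6 = 1761.3
  [16→18]: (228.1+196.1)/2 × 2 = 424.2
  [18→24]: (196.1+124.7)/2 × 6 = 962.4
  [24→25]: (124.7+115.6)/2 × 1 = 120.15
  Sum = 8696.75 µg/L·h

AUC = 8697 µg/L·h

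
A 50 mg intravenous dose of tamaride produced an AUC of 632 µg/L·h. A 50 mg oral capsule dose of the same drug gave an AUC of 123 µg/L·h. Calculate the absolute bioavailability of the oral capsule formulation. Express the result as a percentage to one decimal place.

F = 19.5%

F = (AUC_ev / D_ev) / (AUC_iv / D_iv)
  = (123/50) / (632/50)
  = 2.46 / 12.64 = 0.1946
  = 19.46%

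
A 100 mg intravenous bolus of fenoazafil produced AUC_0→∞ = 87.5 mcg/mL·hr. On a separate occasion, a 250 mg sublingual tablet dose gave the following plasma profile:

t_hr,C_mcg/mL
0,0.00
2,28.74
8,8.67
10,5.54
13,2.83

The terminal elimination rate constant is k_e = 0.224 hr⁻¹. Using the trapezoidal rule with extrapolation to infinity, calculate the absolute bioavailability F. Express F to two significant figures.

F = 0.82

Trapezoidal AUC_0→13 (sublingual tablet):
  [0→2]: (0.00+28.74)/2 × 2 = 28.74
  [2→8]: (28.74+8.67)/2 × 6 = 112.23
  [8→10]: (8.67+5.54)/2 × 2 = 14.21
  [10→13]: (5.54+2.83)/2 × 3 = 12.555
  Sum = 167.735 mcg/mL·hr
Tail: C_last/k_e = 2.83/0.224 = 12.634
AUC_0→∞ (sublingual tablet) = 167.735 + 12.634 = 180.369 mcg/mL·hr
F = (AUC_ev/D_ev)/(AUC_iv/D_iv) = (180.369/250)/(87.5/100) = 0.721476/0.875 = 0.8245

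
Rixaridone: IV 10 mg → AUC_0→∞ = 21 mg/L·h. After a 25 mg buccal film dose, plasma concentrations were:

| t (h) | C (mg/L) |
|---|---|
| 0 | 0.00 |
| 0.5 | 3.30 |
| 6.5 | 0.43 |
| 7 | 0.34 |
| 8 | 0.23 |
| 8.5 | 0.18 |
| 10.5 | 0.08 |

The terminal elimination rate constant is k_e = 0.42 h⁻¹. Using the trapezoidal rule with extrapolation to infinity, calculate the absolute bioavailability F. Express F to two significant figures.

F = 0.25

Trapezoidal AUC_0→10.5 (buccal film):
  [0→0.5]: (0.00+3.30)/2 × 0.5 = 0.825
  [0.5→6.5]: (3.30+0.43)/2 × 6 = 11.19
  [6.5→7]: (0.43+0.34)/2 × 0.5 = 0.1925
  [7→8]: (0.34+0.23)/2 × 1 = 0.285
  [8→8.5]: (0.23+0.18)/2 × 0.5 = 0.1025
  [8.5→10.5]: (0.18+0.08)/2 × 2 = 0.26
  Sum = 12.855 mg/L·h
Tail: C_last/k_e = 0.08/0.42 = 0.190
AUC_0→∞ (buccal film) = 12.855 + 0.190 = 13.045 mg/L·h
F = (AUC_ev/D_ev)/(AUC_iv/D_iv) = (13.045/25)/(21/10) = 0.5218/2.1 = 0.2485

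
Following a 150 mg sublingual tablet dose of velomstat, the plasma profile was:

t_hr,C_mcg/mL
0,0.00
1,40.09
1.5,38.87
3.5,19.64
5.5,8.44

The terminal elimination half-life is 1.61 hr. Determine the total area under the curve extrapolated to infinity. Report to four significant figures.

Trapezoidal AUC_0→5.5:
  [0→1]: (0.00+40.09)/2 × 1 = 20.045
  [1→1.5]: (40.09+38.87)/2 × 0.5 = 19.74
  [1.5→3.5]: (38.87+19.64)/2 × 2 = 58.51
  [3.5→5.5]: (19.64+8.44)/2 × 2 = 28.08
  Sum = 126.375 mcg/mL·hr
k_e = ln2 / t½ = 0.693147 / 1.61 = 0.4305 hr^-1
Extrapolated tail: C_last / k_e = 8.44 / 0.4305 = 19.605
AUC_0→∞ = 126.375 + 19.605 = 145.98 mcg/mL·hr

AUC = 146.0 mcg/mL·hr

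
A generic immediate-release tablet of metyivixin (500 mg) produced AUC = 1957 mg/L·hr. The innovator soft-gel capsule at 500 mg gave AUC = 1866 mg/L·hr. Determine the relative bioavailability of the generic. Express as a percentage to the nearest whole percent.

F_rel = (AUC_test/D_test) / (AUC_ref/D_ref)
      = (1957/500) / (1866/500)
      = 3.914 / 3.732 = 1.0488 = 104.88%

F_rel = 105%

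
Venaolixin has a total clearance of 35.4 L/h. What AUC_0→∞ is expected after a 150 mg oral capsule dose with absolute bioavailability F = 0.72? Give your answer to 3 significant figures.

AUC = 3.05 mg/L·h

AUC_0→∞ = F × Dose / CL
        = 0.72 × 150 / 35.4 = 3.05085 mg/L·h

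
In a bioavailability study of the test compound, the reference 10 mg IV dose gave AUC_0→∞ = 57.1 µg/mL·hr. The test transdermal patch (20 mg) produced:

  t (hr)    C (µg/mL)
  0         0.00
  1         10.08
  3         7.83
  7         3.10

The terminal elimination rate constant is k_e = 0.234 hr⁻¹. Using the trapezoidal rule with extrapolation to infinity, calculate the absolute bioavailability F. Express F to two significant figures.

F = 0.51

Trapezoidal AUC_0→7 (transdermal patch):
  [0→1]: (0.00+10.08)/2 × 1 = 5.04
  [1→3]: (10.08+7.83)/2 × 2 = 17.91
  [3→7]: (7.83+3.10)/2 × 4 = 21.86
  Sum = 44.81 µg/mL·hr
Tail: C_last/k_e = 3.10/0.234 = 13.248
AUC_0→∞ (transdermal patch) = 44.81 + 13.248 = 58.058 µg/mL·hr
F = (AUC_ev/D_ev)/(AUC_iv/D_iv) = (58.058/20)/(57.1/10) = 2.9029/5.71 = 0.5084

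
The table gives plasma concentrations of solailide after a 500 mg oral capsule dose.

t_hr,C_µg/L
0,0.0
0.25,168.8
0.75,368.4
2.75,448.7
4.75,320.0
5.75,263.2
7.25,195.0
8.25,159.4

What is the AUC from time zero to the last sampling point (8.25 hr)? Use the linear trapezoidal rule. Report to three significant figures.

AUC = 2550 µg/L·hr

Trapezoidal AUC_0→8.25:
  [0→0.25]: (0.0+168.8)/2 × 0.25 = 21.1
  [0.25→0.75]: (168.8+368.4)/2 × 0.5 = 134.3
  [0.75→2.75]: (368.4+448.7)/2 × 2 = 817.1
  [2.75→4.75]: (448.7+320.0)/2 × 2 = 768.7
  [4.75→5.75]: (320.0+263.2)/2 × 1 = 291.6
  [5.75→7.25]: (263.2+195.0)/2 × 1.5 = 343.65
  [7.25→8.25]: (195.0+159.4)/2 × 1 = 177.2
  Sum = 2553.65 µg/L·hr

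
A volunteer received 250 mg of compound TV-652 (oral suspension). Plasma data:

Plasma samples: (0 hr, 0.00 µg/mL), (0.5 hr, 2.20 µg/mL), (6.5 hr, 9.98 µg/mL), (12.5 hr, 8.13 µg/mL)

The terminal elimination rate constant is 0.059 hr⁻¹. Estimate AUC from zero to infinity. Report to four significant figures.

AUC = 229.2 µg/mL·hr

Trapezoidal AUC_0→12.5:
  [0→0.5]: (0.00+2.20)/2 × 0.5 = 0.55
  [0.5→6.5]: (2.20+9.98)/2 × 6 = 36.54
  [6.5→12.5]: (9.98+8.13)/2 × 6 = 54.33
  Sum = 91.42 µg/mL·hr
Extrapolated tail: C_last / k_e = 8.13 / 0.059 = 137.797
AUC_0→∞ = 91.42 + 137.797 = 229.217 µg/mL·hr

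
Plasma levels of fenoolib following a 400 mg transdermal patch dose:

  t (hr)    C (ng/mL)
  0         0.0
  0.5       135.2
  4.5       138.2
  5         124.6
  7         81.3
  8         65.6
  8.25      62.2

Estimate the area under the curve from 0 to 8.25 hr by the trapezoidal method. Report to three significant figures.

AUC = 942 ng/mL·hr

Trapezoidal AUC_0→8.25:
  [0→0.5]: (0.0+135.2)/2 × 0.5 = 33.8
  [0.5→4.5]: (135.2+138.2)/2 × 4 = 546.8
  [4.5→5]: (138.2+124.6)/2 × 0.5 = 65.7
  [5→7]: (124.6+81.3)/2 × 2 = 205.9
  [7→8]: (81.3+65.6)/2 × 1 = 73.45
  [8→8.25]: (65.6+62.2)/2 × 0.25 = 15.975
  Sum = 941.625 ng/mL·hr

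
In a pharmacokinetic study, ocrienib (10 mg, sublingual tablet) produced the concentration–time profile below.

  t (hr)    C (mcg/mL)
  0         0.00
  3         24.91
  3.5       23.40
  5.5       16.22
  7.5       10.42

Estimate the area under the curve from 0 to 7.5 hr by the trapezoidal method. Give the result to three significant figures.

AUC = 116 mcg/mL·hr

Trapezoidal AUC_0→7.5:
  [0→3]: (0.00+24.91)/2 × 3 = 37.365
  [3→3.5]: (24.91+23.40)/2 × 0.5 = 12.0775
  [3.5→5.5]: (23.40+16.22)/2 × 2 = 39.62
  [5.5→7.5]: (16.22+10.42)/2 × 2 = 26.64
  Sum = 115.7025 mcg/mL·hr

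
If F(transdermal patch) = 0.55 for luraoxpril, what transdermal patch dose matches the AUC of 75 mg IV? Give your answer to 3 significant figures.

D_transdermal = 136 mg

For equal systemic exposure: F × D_ev = D_iv
D_ev = D_iv / F = 75 / 0.55 = 136.364 mg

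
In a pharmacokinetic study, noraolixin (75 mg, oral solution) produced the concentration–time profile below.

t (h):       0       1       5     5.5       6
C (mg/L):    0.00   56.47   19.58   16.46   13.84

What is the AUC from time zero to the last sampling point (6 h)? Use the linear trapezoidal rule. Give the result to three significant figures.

AUC = 197 mg/L·h

Trapezoidal AUC_0→6:
  [0→1]: (0.00+56.47)/2 × 1 = 28.235
  [1→5]: (56.47+19.58)/2 × 4 = 152.1
  [5→5.5]: (19.58+16.46)/2 × 0.5 = 9.01
  [5.5→6]: (16.46+13.84)/2 × 0.5 = 7.575
  Sum = 196.92 mg/L·h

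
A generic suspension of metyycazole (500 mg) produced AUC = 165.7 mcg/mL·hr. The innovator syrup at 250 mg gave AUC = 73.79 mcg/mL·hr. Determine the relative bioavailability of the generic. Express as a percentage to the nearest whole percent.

F_rel = 112%

F_rel = (AUC_test/D_test) / (AUC_ref/D_ref)
      = (165.7/500) / (73.79/250)
      = 0.3314 / 0.29516 = 1.1228 = 112.28%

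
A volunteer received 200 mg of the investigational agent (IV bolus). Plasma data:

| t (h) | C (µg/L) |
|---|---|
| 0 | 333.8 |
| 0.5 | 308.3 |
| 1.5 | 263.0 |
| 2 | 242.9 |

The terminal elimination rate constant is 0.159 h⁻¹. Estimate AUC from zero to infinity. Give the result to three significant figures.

AUC = 2100 µg/L·h

Trapezoidal AUC_0→2:
  [0→0.5]: (333.8+308.3)/2 × 0.5 = 160.525
  [0.5→1.5]: (308.3+263.0)/2 × 1 = 285.65
  [1.5→2]: (263.0+242.9)/2 × 0.5 = 126.475
  Sum = 572.65 µg/L·h
Extrapolated tail: C_last / k_e = 242.9 / 0.159 = 1527.673
AUC_0→∞ = 572.65 + 1527.673 = 2100.323 µg/L·h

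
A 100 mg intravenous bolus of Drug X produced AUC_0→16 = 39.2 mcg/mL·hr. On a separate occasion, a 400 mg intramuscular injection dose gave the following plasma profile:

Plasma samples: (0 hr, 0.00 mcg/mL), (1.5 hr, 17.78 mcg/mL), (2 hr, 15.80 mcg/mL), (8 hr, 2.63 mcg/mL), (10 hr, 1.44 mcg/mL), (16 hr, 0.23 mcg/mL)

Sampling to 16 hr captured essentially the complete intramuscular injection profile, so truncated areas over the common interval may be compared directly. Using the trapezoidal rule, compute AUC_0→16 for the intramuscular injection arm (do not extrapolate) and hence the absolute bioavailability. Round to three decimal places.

F = 0.549

Trapezoidal AUC_0→16 (intramuscular injection):
  [0→1.5]: (0.00+17.78)/2 × 1.5 = 13.335
  [1.5→2]: (17.78+15.80)/2 × 0.5 = 8.395
  [2→8]: (15.80+2.63)/2 × 6 = 55.29
  [8→10]: (2.63+1.44)/2 × 2 = 4.07
  [10→16]: (1.44+0.23)/2 × 6 = 5.01
  Sum = 86.1 mcg/mL·hr
F = (AUC_ev/D_ev)/(AUC_iv/D_iv) = (86.1/400)/(39.2/100) = 0.21525/0.392 = 0.5491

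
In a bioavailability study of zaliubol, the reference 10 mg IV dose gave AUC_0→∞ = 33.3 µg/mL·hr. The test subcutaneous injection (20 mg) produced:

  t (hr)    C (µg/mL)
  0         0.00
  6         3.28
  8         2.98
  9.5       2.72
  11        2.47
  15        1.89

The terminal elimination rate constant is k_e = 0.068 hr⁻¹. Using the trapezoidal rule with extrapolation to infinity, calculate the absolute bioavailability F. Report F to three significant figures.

F = 0.913

Trapezoidal AUC_0→15 (subcutaneous injection):
  [0→6]: (0.00+3.28)/2 × 6 = 9.84
  [6→8]: (3.28+2.98)/2 × 2 = 6.26
  [8→9.5]: (2.98+2.72)/2 × 1.5 = 4.275
  [9.5→11]: (2.72+2.47)/2 × 1.5 = 3.8925
  [11→15]: (2.47+1.89)/2 × 4 = 8.72
  Sum = 32.9875 µg/mL·hr
Tail: C_last/k_e = 1.89/0.068 = 27.794
AUC_0→∞ (subcutaneous injection) = 32.9875 + 27.794 = 60.7815 µg/mL·hr
F = (AUC_ev/D_ev)/(AUC_iv/D_iv) = (60.7815/20)/(33.3/10) = 3.039075/3.33 = 0.9126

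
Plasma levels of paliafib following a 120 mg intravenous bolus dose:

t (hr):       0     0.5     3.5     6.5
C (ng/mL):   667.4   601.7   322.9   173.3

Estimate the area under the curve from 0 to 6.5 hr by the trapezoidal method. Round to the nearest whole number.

Trapezoidal AUC_0→6.5:
  [0→0.5]: (667.4+601.7)/2 × 0.5 = 317.275
  [0.5→3.5]: (601.7+322.9)/2 × 3 = 1386.9
  [3.5→6.5]: (322.9+173.3)/2 × 3 = 744.3
  Sum = 2448.475 ng/mL·hr

AUC = 2448 ng/mL·hr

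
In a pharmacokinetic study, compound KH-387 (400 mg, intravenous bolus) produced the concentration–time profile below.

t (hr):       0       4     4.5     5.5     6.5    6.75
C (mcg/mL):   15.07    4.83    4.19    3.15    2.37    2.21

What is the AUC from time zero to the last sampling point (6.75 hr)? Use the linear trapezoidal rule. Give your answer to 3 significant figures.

AUC = 49.1 mcg/mL·hr

Trapezoidal AUC_0→6.75:
  [0→4]: (15.07+4.83)/2 × 4 = 39.8
  [4→4.5]: (4.83+4.19)/2 × 0.5 = 2.255
  [4.5→5.5]: (4.19+3.15)/2 × 1 = 3.67
  [5.5→6.5]: (3.15+2.37)/2 × 1 = 2.76
  [6.5→6.75]: (2.37+2.21)/2 × 0.25 = 0.5725
  Sum = 49.0575 mcg/mL·hr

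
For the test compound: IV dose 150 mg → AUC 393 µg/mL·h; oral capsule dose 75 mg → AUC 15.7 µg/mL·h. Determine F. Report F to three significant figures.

F = 0.0799

F = (AUC_ev / D_ev) / (AUC_iv / D_iv)
  = (15.7/75) / (393/150)
  = 0.209333 / 2.62 = 0.0799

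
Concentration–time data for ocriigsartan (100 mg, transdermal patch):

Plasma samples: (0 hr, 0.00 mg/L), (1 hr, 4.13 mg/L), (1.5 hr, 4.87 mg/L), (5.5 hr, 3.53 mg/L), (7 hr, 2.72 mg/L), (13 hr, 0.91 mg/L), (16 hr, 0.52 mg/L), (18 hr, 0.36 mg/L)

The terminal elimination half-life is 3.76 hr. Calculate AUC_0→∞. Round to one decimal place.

AUC = 41.7 mg/L·hr

Trapezoidal AUC_0→18:
  [0→1]: (0.00+4.13)/2 × 1 = 2.065
  [1→1.5]: (4.13+4.87)/2 × 0.5 = 2.25
  [1.5→5.5]: (4.87+3.53)/2 × 4 = 16.8
  [5.5→7]: (3.53+2.72)/2 × 1.5 = 4.6875
  [7→13]: (2.72+0.91)/2 × 6 = 10.89
  [13→16]: (0.91+0.52)/2 × 3 = 2.145
  [16→18]: (0.52+0.36)/2 × 2 = 0.88
  Sum = 39.7175 mg/L·hr
k_e = ln2 / t½ = 0.693147 / 3.76 = 0.1843 hr^-1
Extrapolated tail: C_last / k_e = 0.36 / 0.1843 = 1.953
AUC_0→∞ = 39.7175 + 1.953 = 41.6705 mg/L·hr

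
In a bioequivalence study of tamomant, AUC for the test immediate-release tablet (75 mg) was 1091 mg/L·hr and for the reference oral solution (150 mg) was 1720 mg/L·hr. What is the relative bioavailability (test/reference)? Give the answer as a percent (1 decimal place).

F_rel = (AUC_test/D_test) / (AUC_ref/D_ref)
      = (1091/75) / (1720/150)
      = 14.5467 / 11.4667 = 1.2686 = 126.86%

F_rel = 126.9%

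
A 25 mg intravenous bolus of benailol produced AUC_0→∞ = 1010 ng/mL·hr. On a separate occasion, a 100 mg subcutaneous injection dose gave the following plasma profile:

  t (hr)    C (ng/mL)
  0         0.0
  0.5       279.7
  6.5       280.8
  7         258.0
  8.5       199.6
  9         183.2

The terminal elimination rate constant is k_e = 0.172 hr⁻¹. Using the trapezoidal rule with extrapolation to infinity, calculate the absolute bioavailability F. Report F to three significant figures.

Trapezoidal AUC_0→9 (subcutaneous injection):
  [0→0.5]: (0.0+279.7)/2 × 0.5 = 69.925
  [0.5→6.5]: (279.7+280.8)/2 × 6 = 1681.5
  [6.5→7]: (280.8+258.0)/2 × 0.5 = 134.7
  [7→8.5]: (258.0+199.6)/2 × 1.5 = 343.2
  [8.5→9]: (199.6+183.2)/2 × 0.5 = 95.7
  Sum = 2325.025 ng/mL·hr
Tail: C_last/k_e = 183.2/0.172 = 1065.116
AUC_0→∞ (subcutaneous injection) = 2325.025 + 1065.116 = 3390.141 ng/mL·hr
F = (AUC_ev/D_ev)/(AUC_iv/D_iv) = (3390.141/100)/(1010/25) = 33.90141/40.4 = 0.8391

F = 0.839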